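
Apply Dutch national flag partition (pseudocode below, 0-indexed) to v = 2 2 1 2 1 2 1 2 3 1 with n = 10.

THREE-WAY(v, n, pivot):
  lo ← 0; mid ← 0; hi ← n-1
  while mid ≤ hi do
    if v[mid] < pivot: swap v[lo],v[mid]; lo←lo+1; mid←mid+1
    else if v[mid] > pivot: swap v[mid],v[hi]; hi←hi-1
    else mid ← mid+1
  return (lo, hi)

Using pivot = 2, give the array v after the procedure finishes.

lo=0 mid=0 hi=9
2=2: mid=1
2=2: mid=2
1<2: swap(0,2), lo=1 mid=3 ⇒ 1 2 2 2 1 2 1 2 3 1
2=2: mid=4
1<2: swap(1,4), lo=2 mid=5 ⇒ 1 1 2 2 2 2 1 2 3 1
2=2: mid=6
1<2: swap(2,6), lo=3 mid=7 ⇒ 1 1 1 2 2 2 2 2 3 1
2=2: mid=8
3>2: swap(8,9), hi=8 ⇒ 1 1 1 2 2 2 2 2 1 3
1<2: swap(3,8), lo=4 mid=9 ⇒ 1 1 1 1 2 2 2 2 2 3
done. lo=4 hi=8; v=1 1 1 1 2 2 2 2 2 3

1 1 1 1 2 2 2 2 2 3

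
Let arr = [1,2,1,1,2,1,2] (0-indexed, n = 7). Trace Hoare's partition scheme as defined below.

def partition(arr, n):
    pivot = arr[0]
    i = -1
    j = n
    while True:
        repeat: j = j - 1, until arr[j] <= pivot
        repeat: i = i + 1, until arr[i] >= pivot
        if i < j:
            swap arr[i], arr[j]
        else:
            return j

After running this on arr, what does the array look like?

pivot = arr[0] = 1; i = -1, j = 7
j→5 (arr[5]=1≤1), i→0 (arr[0]=1≥1); i<j, swap → [1,2,1,1,2,1,2]
j→3 (arr[3]=1≤1), i→1 (arr[1]=2≥1); i<j, swap → [1,1,1,2,2,1,2]
j→2, i→2; i≥j, return j=2. arr = [1,1,1,2,2,1,2]

[1,1,1,2,2,1,2]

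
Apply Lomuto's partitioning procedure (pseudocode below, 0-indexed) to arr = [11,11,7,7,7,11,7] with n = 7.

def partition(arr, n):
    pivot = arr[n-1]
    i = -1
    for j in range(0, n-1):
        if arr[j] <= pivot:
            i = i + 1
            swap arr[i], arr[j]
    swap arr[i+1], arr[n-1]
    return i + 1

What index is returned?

3

pivot=7, i=-1
j=0: 11>7, skip
j=1: 11>7, skip
j=2: 7≤7, i=0, swap(0,2) ⇒ [7,11,11,7,7,11,7]
j=3: 7≤7, i=1, swap(1,3) ⇒ [7,7,11,11,7,11,7]
j=4: 7≤7, i=2, swap(2,4) ⇒ [7,7,7,11,11,11,7]
j=5: 11>7, skip
swap(3,6) ⇒ [7,7,7,7,11,11,11]; return 3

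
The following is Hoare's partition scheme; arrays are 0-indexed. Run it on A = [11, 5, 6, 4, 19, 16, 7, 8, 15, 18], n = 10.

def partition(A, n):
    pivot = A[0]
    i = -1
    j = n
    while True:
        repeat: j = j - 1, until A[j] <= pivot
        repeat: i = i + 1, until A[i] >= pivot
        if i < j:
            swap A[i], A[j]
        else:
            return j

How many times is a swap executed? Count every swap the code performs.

2

pivot = A[0] = 11; i = -1, j = 10
j→7 (A[7]=8≤11), i→0 (A[0]=11≥11); i<j, swap → [8, 5, 6, 4, 19, 16, 7, 11, 15, 18]
j→6 (A[6]=7≤11), i→4 (A[4]=19≥11); i<j, swap → [8, 5, 6, 4, 7, 16, 19, 11, 15, 18]
j→4, i→5; i≥j, return j=4. A = [8, 5, 6, 4, 7, 16, 19, 11, 15, 18]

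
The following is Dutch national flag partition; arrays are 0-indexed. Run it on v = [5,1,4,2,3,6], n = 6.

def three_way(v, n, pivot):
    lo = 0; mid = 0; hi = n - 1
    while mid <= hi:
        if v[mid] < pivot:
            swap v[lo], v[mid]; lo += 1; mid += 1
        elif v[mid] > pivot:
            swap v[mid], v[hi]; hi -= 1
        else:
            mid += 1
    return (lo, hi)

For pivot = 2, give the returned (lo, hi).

(1, 1)

pivot = 2; lo=0, mid=0, hi=5
v[mid]=5>2: swap v[0],v[5]; hi=4 → [6,1,4,2,3,5]
v[mid]=6>2: swap v[0],v[4]; hi=3 → [3,1,4,2,6,5]
v[mid]=3>2: swap v[0],v[3]; hi=2 → [2,1,4,3,6,5]
v[mid]=2=2: mid=1
v[mid]=1<2: swap v[0],v[1]; lo=1,mid=2 → [1,2,4,3,6,5]
v[mid]=4>2: swap v[2],v[2]; hi=1 → [1,2,4,3,6,5]
end: lo=1, hi=1; v = [1,2,4,3,6,5]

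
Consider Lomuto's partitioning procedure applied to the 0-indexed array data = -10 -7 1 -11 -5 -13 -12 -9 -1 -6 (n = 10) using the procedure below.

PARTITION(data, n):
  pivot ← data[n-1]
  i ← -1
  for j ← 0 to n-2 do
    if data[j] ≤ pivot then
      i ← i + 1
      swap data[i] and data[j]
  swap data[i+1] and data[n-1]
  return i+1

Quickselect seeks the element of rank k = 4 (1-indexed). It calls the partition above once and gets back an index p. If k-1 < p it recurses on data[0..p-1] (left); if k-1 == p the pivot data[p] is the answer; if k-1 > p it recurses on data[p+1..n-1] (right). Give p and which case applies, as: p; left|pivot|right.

6; left

pivot = data[9] = -6; i = -1
j=0: data[0]=-10 ≤ -6 → i=0, swap data[0],data[0] (no change) → -10 -7 1 -11 -5 -13 -12 -9 -1 -6
j=1: data[1]=-7 ≤ -6 → i=1, swap data[1],data[1] (no change) → -10 -7 1 -11 -5 -13 -12 -9 -1 -6
j=2: data[2]=1 > -6 → no swap
j=3: data[3]=-11 ≤ -6 → i=2, swap data[2],data[3] → -10 -7 -11 1 -5 -13 -12 -9 -1 -6
j=4: data[4]=-5 > -6 → no swap
j=5: data[5]=-13 ≤ -6 → i=3, swap data[3],data[5] → -10 -7 -11 -13 -5 1 -12 -9 -1 -6
j=6: data[6]=-12 ≤ -6 → i=4, swap data[4],data[6] → -10 -7 -11 -13 -12 1 -5 -9 -1 -6
j=7: data[7]=-9 ≤ -6 → i=5, swap data[5],data[7] → -10 -7 -11 -13 -12 -9 -5 1 -1 -6
j=8: data[8]=-1 > -6 → no swap
final swap data[6],data[9] → -10 -7 -11 -13 -12 -9 -6 1 -1 -5; return 6
p = 6; k-1 = 3 < 6 ⇒ left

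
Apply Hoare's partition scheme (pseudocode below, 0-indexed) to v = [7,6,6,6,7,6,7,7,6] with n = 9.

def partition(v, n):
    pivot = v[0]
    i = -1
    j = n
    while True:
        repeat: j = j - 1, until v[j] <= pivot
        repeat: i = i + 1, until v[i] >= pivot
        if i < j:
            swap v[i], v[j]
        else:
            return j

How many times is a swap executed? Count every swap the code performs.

2

pivot = v[0] = 7; i = -1, j = 9
j→8 (v[8]=6≤7), i→0 (v[0]=7≥7); i<j, swap → [6,6,6,6,7,6,7,7,7]
j→7 (v[7]=7≤7), i→4 (v[4]=7≥7); i<j, swap → [6,6,6,6,7,6,7,7,7]
j→6, i→6; i≥j, return j=6. v = [6,6,6,6,7,6,7,7,7]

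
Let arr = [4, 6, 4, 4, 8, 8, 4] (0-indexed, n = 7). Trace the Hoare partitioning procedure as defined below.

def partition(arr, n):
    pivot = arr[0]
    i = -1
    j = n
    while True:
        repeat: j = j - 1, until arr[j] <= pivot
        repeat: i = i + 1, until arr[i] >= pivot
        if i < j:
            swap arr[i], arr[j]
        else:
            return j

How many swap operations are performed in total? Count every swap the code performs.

pivot=4
j stops at 6 (4), i stops at 0 (4); swap ⇒ [4, 6, 4, 4, 8, 8, 4]
j stops at 3 (4), i stops at 1 (6); swap ⇒ [4, 4, 4, 6, 8, 8, 4]
j stops at 2, i stops at 2; i≥j ⇒ return 2. arr=[4, 4, 4, 6, 8, 8, 4]

2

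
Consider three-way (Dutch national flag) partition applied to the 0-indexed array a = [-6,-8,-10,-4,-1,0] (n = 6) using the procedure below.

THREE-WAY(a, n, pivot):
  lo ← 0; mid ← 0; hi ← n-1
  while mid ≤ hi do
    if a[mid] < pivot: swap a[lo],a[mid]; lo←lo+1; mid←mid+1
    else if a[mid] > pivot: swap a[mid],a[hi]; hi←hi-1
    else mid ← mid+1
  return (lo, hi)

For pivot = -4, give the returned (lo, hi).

pivot = -4; lo=0, mid=0, hi=5
a[mid]=-6<-4: swap a[0],a[0]; lo=1,mid=1 → [-6,-8,-10,-4,-1,0]
a[mid]=-8<-4: swap a[1],a[1]; lo=2,mid=2 → [-6,-8,-10,-4,-1,0]
a[mid]=-10<-4: swap a[2],a[2]; lo=3,mid=3 → [-6,-8,-10,-4,-1,0]
a[mid]=-4=-4: mid=4
a[mid]=-1>-4: swap a[4],a[5]; hi=4 → [-6,-8,-10,-4,0,-1]
a[mid]=0>-4: swap a[4],a[4]; hi=3 → [-6,-8,-10,-4,0,-1]
end: lo=3, hi=3; a = [-6,-8,-10,-4,0,-1]

(3, 3)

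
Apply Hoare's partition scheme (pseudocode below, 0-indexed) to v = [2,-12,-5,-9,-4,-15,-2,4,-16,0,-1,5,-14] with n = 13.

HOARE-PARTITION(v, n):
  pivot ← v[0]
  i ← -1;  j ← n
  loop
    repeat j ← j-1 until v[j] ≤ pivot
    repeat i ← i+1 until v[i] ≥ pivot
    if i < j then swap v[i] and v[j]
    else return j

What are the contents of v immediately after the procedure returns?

pivot=2
j stops at 12 (-14), i stops at 0 (2); swap ⇒ [-14,-12,-5,-9,-4,-15,-2,4,-16,0,-1,5,2]
j stops at 10 (-1), i stops at 7 (4); swap ⇒ [-14,-12,-5,-9,-4,-15,-2,-1,-16,0,4,5,2]
j stops at 9, i stops at 10; i≥j ⇒ return 9. v=[-14,-12,-5,-9,-4,-15,-2,-1,-16,0,4,5,2]

[-14,-12,-5,-9,-4,-15,-2,-1,-16,0,4,5,2]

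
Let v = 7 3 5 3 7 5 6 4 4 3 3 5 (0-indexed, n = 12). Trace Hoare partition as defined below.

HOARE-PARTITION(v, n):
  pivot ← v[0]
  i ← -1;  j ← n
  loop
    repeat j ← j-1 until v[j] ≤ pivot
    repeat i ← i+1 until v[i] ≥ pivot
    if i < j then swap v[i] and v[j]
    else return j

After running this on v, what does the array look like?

pivot=7
j stops at 11 (5), i stops at 0 (7); swap ⇒ 5 3 5 3 7 5 6 4 4 3 3 7
j stops at 10 (3), i stops at 4 (7); swap ⇒ 5 3 5 3 3 5 6 4 4 3 7 7
j stops at 9, i stops at 10; i≥j ⇒ return 9. v=5 3 5 3 3 5 6 4 4 3 7 7

5 3 5 3 3 5 6 4 4 3 7 7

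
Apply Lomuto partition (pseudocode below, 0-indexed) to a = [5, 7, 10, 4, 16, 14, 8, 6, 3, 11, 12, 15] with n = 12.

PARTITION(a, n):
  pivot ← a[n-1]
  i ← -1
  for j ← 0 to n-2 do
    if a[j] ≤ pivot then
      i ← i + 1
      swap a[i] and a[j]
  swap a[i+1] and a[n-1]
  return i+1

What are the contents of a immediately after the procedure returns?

[5, 7, 10, 4, 14, 8, 6, 3, 11, 12, 15, 16]

pivot = a[11] = 15; i = -1
j=0: a[0]=5 ≤ 15 → i=0, swap a[0],a[0] (no change) → [5, 7, 10, 4, 16, 14, 8, 6, 3, 11, 12, 15]
j=1: a[1]=7 ≤ 15 → i=1, swap a[1],a[1] (no change) → [5, 7, 10, 4, 16, 14, 8, 6, 3, 11, 12, 15]
j=2: a[2]=10 ≤ 15 → i=2, swap a[2],a[2] (no change) → [5, 7, 10, 4, 16, 14, 8, 6, 3, 11, 12, 15]
j=3: a[3]=4 ≤ 15 → i=3, swap a[3],a[3] (no change) → [5, 7, 10, 4, 16, 14, 8, 6, 3, 11, 12, 15]
j=4: a[4]=16 > 15 → no swap
j=5: a[5]=14 ≤ 15 → i=4, swap a[4],a[5] → [5, 7, 10, 4, 14, 16, 8, 6, 3, 11, 12, 15]
j=6: a[6]=8 ≤ 15 → i=5, swap a[5],a[6] → [5, 7, 10, 4, 14, 8, 16, 6, 3, 11, 12, 15]
j=7: a[7]=6 ≤ 15 → i=6, swap a[6],a[7] → [5, 7, 10, 4, 14, 8, 6, 16, 3, 11, 12, 15]
j=8: a[8]=3 ≤ 15 → i=7, swap a[7],a[8] → [5, 7, 10, 4, 14, 8, 6, 3, 16, 11, 12, 15]
j=9: a[9]=11 ≤ 15 → i=8, swap a[8],a[9] → [5, 7, 10, 4, 14, 8, 6, 3, 11, 16, 12, 15]
j=10: a[10]=12 ≤ 15 → i=9, swap a[9],a[10] → [5, 7, 10, 4, 14, 8, 6, 3, 11, 12, 16, 15]
final swap a[10],a[11] → [5, 7, 10, 4, 14, 8, 6, 3, 11, 12, 15, 16]; return 10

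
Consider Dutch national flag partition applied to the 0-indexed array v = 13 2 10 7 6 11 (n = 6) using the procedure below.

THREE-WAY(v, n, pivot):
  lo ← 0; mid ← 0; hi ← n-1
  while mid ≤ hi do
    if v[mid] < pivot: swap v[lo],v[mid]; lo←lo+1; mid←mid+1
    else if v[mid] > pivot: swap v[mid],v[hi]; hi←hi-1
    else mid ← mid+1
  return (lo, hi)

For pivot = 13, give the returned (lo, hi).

(5, 5)

lo=0 mid=0 hi=5
13=13: mid=1
2<13: swap(0,1), lo=1 mid=2 ⇒ 2 13 10 7 6 11
10<13: swap(1,2), lo=2 mid=3 ⇒ 2 10 13 7 6 11
7<13: swap(2,3), lo=3 mid=4 ⇒ 2 10 7 13 6 11
6<13: swap(3,4), lo=4 mid=5 ⇒ 2 10 7 6 13 11
11<13: swap(4,5), lo=5 mid=6 ⇒ 2 10 7 6 11 13
done. lo=5 hi=5; v=2 10 7 6 11 13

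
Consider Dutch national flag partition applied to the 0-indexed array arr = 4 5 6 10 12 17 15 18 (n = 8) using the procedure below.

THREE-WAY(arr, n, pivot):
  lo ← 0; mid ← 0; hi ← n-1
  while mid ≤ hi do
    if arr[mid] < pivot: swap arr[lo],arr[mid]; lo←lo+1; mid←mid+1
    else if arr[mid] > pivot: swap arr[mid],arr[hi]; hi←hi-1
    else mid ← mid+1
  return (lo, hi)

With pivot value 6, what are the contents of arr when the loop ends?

4 5 6 12 17 15 18 10

pivot = 6; lo=0, mid=0, hi=7
arr[mid]=4<6: swap arr[0],arr[0]; lo=1,mid=1 → 4 5 6 10 12 17 15 18
arr[mid]=5<6: swap arr[1],arr[1]; lo=2,mid=2 → 4 5 6 10 12 17 15 18
arr[mid]=6=6: mid=3
arr[mid]=10>6: swap arr[3],arr[7]; hi=6 → 4 5 6 18 12 17 15 10
arr[mid]=18>6: swap arr[3],arr[6]; hi=5 → 4 5 6 15 12 17 18 10
arr[mid]=15>6: swap arr[3],arr[5]; hi=4 → 4 5 6 17 12 15 18 10
arr[mid]=17>6: swap arr[3],arr[4]; hi=3 → 4 5 6 12 17 15 18 10
arr[mid]=12>6: swap arr[3],arr[3]; hi=2 → 4 5 6 12 17 15 18 10
end: lo=2, hi=2; arr = 4 5 6 12 17 15 18 10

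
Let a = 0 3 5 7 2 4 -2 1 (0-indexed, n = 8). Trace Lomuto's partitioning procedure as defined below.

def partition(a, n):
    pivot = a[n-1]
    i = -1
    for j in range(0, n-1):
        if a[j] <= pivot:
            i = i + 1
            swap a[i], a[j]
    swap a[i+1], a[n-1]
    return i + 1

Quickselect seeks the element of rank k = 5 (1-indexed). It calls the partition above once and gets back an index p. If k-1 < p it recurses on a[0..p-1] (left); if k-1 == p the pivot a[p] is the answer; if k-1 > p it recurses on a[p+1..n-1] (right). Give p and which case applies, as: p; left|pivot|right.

pivot=1, i=-1
j=0: 0≤1, i=0, swap(0,0) ⇒ 0 3 5 7 2 4 -2 1
j=1: 3>1, skip
j=2: 5>1, skip
j=3: 7>1, skip
j=4: 2>1, skip
j=5: 4>1, skip
j=6: -2≤1, i=1, swap(1,6) ⇒ 0 -2 5 7 2 4 3 1
swap(2,7) ⇒ 0 -2 1 7 2 4 3 5; return 2
p = 2; k-1 = 4 > 2 ⇒ right

2; right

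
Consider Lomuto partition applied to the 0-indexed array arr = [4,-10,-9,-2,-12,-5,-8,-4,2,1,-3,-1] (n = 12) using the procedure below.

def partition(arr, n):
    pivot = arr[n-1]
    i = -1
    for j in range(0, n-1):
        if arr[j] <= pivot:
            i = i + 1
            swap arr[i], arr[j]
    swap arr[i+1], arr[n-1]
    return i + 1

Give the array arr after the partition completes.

[-10,-9,-2,-12,-5,-8,-4,-3,-1,1,4,2]

pivot = arr[11] = -1; i = -1
j=0: arr[0]=4 > -1 → no swap
j=1: arr[1]=-10 ≤ -1 → i=0, swap arr[0],arr[1] → [-10,4,-9,-2,-12,-5,-8,-4,2,1,-3,-1]
j=2: arr[2]=-9 ≤ -1 → i=1, swap arr[1],arr[2] → [-10,-9,4,-2,-12,-5,-8,-4,2,1,-3,-1]
j=3: arr[3]=-2 ≤ -1 → i=2, swap arr[2],arr[3] → [-10,-9,-2,4,-12,-5,-8,-4,2,1,-3,-1]
j=4: arr[4]=-12 ≤ -1 → i=3, swap arr[3],arr[4] → [-10,-9,-2,-12,4,-5,-8,-4,2,1,-3,-1]
j=5: arr[5]=-5 ≤ -1 → i=4, swap arr[4],arr[5] → [-10,-9,-2,-12,-5,4,-8,-4,2,1,-3,-1]
j=6: arr[6]=-8 ≤ -1 → i=5, swap arr[5],arr[6] → [-10,-9,-2,-12,-5,-8,4,-4,2,1,-3,-1]
j=7: arr[7]=-4 ≤ -1 → i=6, swap arr[6],arr[7] → [-10,-9,-2,-12,-5,-8,-4,4,2,1,-3,-1]
j=8: arr[8]=2 > -1 → no swap
j=9: arr[9]=1 > -1 → no swap
j=10: arr[10]=-3 ≤ -1 → i=7, swap arr[7],arr[10] → [-10,-9,-2,-12,-5,-8,-4,-3,2,1,4,-1]
final swap arr[8],arr[11] → [-10,-9,-2,-12,-5,-8,-4,-3,-1,1,4,2]; return 8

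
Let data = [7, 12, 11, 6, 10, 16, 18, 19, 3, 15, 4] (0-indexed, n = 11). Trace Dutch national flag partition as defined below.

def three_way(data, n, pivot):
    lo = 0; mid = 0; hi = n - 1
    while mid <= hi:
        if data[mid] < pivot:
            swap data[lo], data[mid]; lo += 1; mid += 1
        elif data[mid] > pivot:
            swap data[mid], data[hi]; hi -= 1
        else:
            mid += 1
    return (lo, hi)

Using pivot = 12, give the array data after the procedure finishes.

[7, 11, 6, 10, 4, 3, 12, 19, 15, 18, 16]

pivot = 12; lo=0, mid=0, hi=10
data[mid]=7<12: swap data[0],data[0]; lo=1,mid=1 → [7, 12, 11, 6, 10, 16, 18, 19, 3, 15, 4]
data[mid]=12=12: mid=2
data[mid]=11<12: swap data[1],data[2]; lo=2,mid=3 → [7, 11, 12, 6, 10, 16, 18, 19, 3, 15, 4]
data[mid]=6<12: swap data[2],data[3]; lo=3,mid=4 → [7, 11, 6, 12, 10, 16, 18, 19, 3, 15, 4]
data[mid]=10<12: swap data[3],data[4]; lo=4,mid=5 → [7, 11, 6, 10, 12, 16, 18, 19, 3, 15, 4]
data[mid]=16>12: swap data[5],data[10]; hi=9 → [7, 11, 6, 10, 12, 4, 18, 19, 3, 15, 16]
data[mid]=4<12: swap data[4],data[5]; lo=5,mid=6 → [7, 11, 6, 10, 4, 12, 18, 19, 3, 15, 16]
data[mid]=18>12: swap data[6],data[9]; hi=8 → [7, 11, 6, 10, 4, 12, 15, 19, 3, 18, 16]
data[mid]=15>12: swap data[6],data[8]; hi=7 → [7, 11, 6, 10, 4, 12, 3, 19, 15, 18, 16]
data[mid]=3<12: swap data[5],data[6]; lo=6,mid=7 → [7, 11, 6, 10, 4, 3, 12, 19, 15, 18, 16]
data[mid]=19>12: swap data[7],data[7]; hi=6 → [7, 11, 6, 10, 4, 3, 12, 19, 15, 18, 16]
end: lo=6, hi=6; data = [7, 11, 6, 10, 4, 3, 12, 19, 15, 18, 16]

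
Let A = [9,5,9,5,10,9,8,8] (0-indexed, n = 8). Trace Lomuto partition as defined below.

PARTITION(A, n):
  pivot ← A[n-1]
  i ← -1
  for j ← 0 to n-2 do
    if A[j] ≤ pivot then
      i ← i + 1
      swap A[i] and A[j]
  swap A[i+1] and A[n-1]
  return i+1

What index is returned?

3

pivot = A[7] = 8; i = -1
j=0: A[0]=9 > 8 → no swap
j=1: A[1]=5 ≤ 8 → i=0, swap A[0],A[1] → [5,9,9,5,10,9,8,8]
j=2: A[2]=9 > 8 → no swap
j=3: A[3]=5 ≤ 8 → i=1, swap A[1],A[3] → [5,5,9,9,10,9,8,8]
j=4: A[4]=10 > 8 → no swap
j=5: A[5]=9 > 8 → no swap
j=6: A[6]=8 ≤ 8 → i=2, swap A[2],A[6] → [5,5,8,9,10,9,9,8]
final swap A[3],A[7] → [5,5,8,8,10,9,9,9]; return 3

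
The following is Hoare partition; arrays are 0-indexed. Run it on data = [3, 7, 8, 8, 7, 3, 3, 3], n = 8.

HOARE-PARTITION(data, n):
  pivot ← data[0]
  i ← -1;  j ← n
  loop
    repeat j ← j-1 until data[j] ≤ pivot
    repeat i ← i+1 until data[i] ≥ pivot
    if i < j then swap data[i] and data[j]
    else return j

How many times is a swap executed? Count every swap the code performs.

3

pivot = data[0] = 3; i = -1, j = 8
j→7 (data[7]=3≤3), i→0 (data[0]=3≥3); i<j, swap → [3, 7, 8, 8, 7, 3, 3, 3]
j→6 (data[6]=3≤3), i→1 (data[1]=7≥3); i<j, swap → [3, 3, 8, 8, 7, 3, 7, 3]
j→5 (data[5]=3≤3), i→2 (data[2]=8≥3); i<j, swap → [3, 3, 3, 8, 7, 8, 7, 3]
j→2, i→3; i≥j, return j=2. data = [3, 3, 3, 8, 7, 8, 7, 3]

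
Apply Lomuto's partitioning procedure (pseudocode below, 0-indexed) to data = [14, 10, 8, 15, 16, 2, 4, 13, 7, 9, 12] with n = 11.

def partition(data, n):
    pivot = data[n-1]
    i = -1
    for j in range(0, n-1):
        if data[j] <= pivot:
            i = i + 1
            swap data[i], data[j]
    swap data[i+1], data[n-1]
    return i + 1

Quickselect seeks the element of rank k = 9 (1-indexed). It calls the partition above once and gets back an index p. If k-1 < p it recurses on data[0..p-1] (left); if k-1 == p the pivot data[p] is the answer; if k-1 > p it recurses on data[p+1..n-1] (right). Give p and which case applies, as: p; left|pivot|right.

6; right

pivot=12, i=-1
j=0: 14>12, skip
j=1: 10≤12, i=0, swap(0,1) ⇒ [10, 14, 8, 15, 16, 2, 4, 13, 7, 9, 12]
j=2: 8≤12, i=1, swap(1,2) ⇒ [10, 8, 14, 15, 16, 2, 4, 13, 7, 9, 12]
j=3: 15>12, skip
j=4: 16>12, skip
j=5: 2≤12, i=2, swap(2,5) ⇒ [10, 8, 2, 15, 16, 14, 4, 13, 7, 9, 12]
j=6: 4≤12, i=3, swap(3,6) ⇒ [10, 8, 2, 4, 16, 14, 15, 13, 7, 9, 12]
j=7: 13>12, skip
j=8: 7≤12, i=4, swap(4,8) ⇒ [10, 8, 2, 4, 7, 14, 15, 13, 16, 9, 12]
j=9: 9≤12, i=5, swap(5,9) ⇒ [10, 8, 2, 4, 7, 9, 15, 13, 16, 14, 12]
swap(6,10) ⇒ [10, 8, 2, 4, 7, 9, 12, 13, 16, 14, 15]; return 6
p = 6; k-1 = 8 > 6 ⇒ right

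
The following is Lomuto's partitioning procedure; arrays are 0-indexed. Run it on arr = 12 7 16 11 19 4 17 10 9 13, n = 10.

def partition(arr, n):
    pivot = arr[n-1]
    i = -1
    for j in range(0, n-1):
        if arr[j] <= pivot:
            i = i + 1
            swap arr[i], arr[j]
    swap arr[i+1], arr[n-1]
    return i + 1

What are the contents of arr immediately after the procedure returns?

pivot = arr[9] = 13; i = -1
j=0: arr[0]=12 ≤ 13 → i=0, swap arr[0],arr[0] (no change) → 12 7 16 11 19 4 17 10 9 13
j=1: arr[1]=7 ≤ 13 → i=1, swap arr[1],arr[1] (no change) → 12 7 16 11 19 4 17 10 9 13
j=2: arr[2]=16 > 13 → no swap
j=3: arr[3]=11 ≤ 13 → i=2, swap arr[2],arr[3] → 12 7 11 16 19 4 17 10 9 13
j=4: arr[4]=19 > 13 → no swap
j=5: arr[5]=4 ≤ 13 → i=3, swap arr[3],arr[5] → 12 7 11 4 19 16 17 10 9 13
j=6: arr[6]=17 > 13 → no swap
j=7: arr[7]=10 ≤ 13 → i=4, swap arr[4],arr[7] → 12 7 11 4 10 16 17 19 9 13
j=8: arr[8]=9 ≤ 13 → i=5, swap arr[5],arr[8] → 12 7 11 4 10 9 17 19 16 13
final swap arr[6],arr[9] → 12 7 11 4 10 9 13 19 16 17; return 6

12 7 11 4 10 9 13 19 16 17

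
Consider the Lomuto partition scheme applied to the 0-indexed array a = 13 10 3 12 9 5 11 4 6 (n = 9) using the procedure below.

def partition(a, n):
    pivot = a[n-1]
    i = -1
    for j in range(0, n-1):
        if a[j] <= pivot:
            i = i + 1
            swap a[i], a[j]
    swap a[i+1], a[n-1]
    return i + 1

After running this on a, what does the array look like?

3 5 4 6 9 10 11 13 12

pivot=6, i=-1
j=0: 13>6, skip
j=1: 10>6, skip
j=2: 3≤6, i=0, swap(0,2) ⇒ 3 10 13 12 9 5 11 4 6
j=3: 12>6, skip
j=4: 9>6, skip
j=5: 5≤6, i=1, swap(1,5) ⇒ 3 5 13 12 9 10 11 4 6
j=6: 11>6, skip
j=7: 4≤6, i=2, swap(2,7) ⇒ 3 5 4 12 9 10 11 13 6
swap(3,8) ⇒ 3 5 4 6 9 10 11 13 12; return 3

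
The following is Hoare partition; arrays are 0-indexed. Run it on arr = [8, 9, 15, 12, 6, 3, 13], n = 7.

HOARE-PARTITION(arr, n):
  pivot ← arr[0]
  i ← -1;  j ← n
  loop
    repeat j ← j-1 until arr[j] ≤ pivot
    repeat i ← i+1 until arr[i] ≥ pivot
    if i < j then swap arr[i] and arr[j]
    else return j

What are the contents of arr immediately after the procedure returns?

pivot = arr[0] = 8; i = -1, j = 7
j→5 (arr[5]=3≤8), i→0 (arr[0]=8≥8); i<j, swap → [3, 9, 15, 12, 6, 8, 13]
j→4 (arr[4]=6≤8), i→1 (arr[1]=9≥8); i<j, swap → [3, 6, 15, 12, 9, 8, 13]
j→1, i→2; i≥j, return j=1. arr = [3, 6, 15, 12, 9, 8, 13]

[3, 6, 15, 12, 9, 8, 13]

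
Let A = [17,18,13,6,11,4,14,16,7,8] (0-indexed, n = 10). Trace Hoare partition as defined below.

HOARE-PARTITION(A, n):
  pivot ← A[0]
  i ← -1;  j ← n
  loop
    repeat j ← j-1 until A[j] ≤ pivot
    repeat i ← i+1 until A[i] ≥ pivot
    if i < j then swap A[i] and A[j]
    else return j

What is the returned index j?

pivot = A[0] = 17; i = -1, j = 10
j→9 (A[9]=8≤17), i→0 (A[0]=17≥17); i<j, swap → [8,18,13,6,11,4,14,16,7,17]
j→8 (A[8]=7≤17), i→1 (A[1]=18≥17); i<j, swap → [8,7,13,6,11,4,14,16,18,17]
j→7, i→8; i≥j, return j=7. A = [8,7,13,6,11,4,14,16,18,17]

7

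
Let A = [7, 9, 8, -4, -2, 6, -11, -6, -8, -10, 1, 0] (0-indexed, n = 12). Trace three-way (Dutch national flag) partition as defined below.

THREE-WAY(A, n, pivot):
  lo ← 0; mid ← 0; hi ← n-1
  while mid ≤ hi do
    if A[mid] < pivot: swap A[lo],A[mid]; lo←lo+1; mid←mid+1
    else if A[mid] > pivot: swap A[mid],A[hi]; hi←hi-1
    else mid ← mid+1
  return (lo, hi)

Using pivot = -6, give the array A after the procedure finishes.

[-10, -8, -11, -6, 6, -2, -4, 8, 9, 1, 0, 7]

pivot = -6; lo=0, mid=0, hi=11
A[mid]=7>-6: swap A[0],A[11]; hi=10 → [0, 9, 8, -4, -2, 6, -11, -6, -8, -10, 1, 7]
A[mid]=0>-6: swap A[0],A[10]; hi=9 → [1, 9, 8, -4, -2, 6, -11, -6, -8, -10, 0, 7]
A[mid]=1>-6: swap A[0],A[9]; hi=8 → [-10, 9, 8, -4, -2, 6, -11, -6, -8, 1, 0, 7]
A[mid]=-10<-6: swap A[0],A[0]; lo=1,mid=1 → [-10, 9, 8, -4, -2, 6, -11, -6, -8, 1, 0, 7]
A[mid]=9>-6: swap A[1],A[8]; hi=7 → [-10, -8, 8, -4, -2, 6, -11, -6, 9, 1, 0, 7]
A[mid]=-8<-6: swap A[1],A[1]; lo=2,mid=2 → [-10, -8, 8, -4, -2, 6, -11, -6, 9, 1, 0, 7]
A[mid]=8>-6: swap A[2],A[7]; hi=6 → [-10, -8, -6, -4, -2, 6, -11, 8, 9, 1, 0, 7]
A[mid]=-6=-6: mid=3
A[mid]=-4>-6: swap A[3],A[6]; hi=5 → [-10, -8, -6, -11, -2, 6, -4, 8, 9, 1, 0, 7]
A[mid]=-11<-6: swap A[2],A[3]; lo=3,mid=4 → [-10, -8, -11, -6, -2, 6, -4, 8, 9, 1, 0, 7]
A[mid]=-2>-6: swap A[4],A[5]; hi=4 → [-10, -8, -11, -6, 6, -2, -4, 8, 9, 1, 0, 7]
A[mid]=6>-6: swap A[4],A[4]; hi=3 → [-10, -8, -11, -6, 6, -2, -4, 8, 9, 1, 0, 7]
end: lo=3, hi=3; A = [-10, -8, -11, -6, 6, -2, -4, 8, 9, 1, 0, 7]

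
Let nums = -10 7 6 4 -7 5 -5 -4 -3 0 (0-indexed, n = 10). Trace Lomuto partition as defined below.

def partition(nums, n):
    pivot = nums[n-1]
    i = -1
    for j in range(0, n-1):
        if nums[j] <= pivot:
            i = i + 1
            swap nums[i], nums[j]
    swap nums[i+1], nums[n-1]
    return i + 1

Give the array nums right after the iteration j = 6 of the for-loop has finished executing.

pivot = nums[9] = 0; i = -1
j=0: nums[0]=-10 ≤ 0 → i=0, swap nums[0],nums[0] (no change) → -10 7 6 4 -7 5 -5 -4 -3 0
j=1: nums[1]=7 > 0 → no swap
j=2: nums[2]=6 > 0 → no swap
j=3: nums[3]=4 > 0 → no swap
j=4: nums[4]=-7 ≤ 0 → i=1, swap nums[1],nums[4] → -10 -7 6 4 7 5 -5 -4 -3 0
j=5: nums[5]=5 > 0 → no swap
j=6: nums[6]=-5 ≤ 0 → i=2, swap nums[2],nums[6] → -10 -7 -5 4 7 5 6 -4 -3 0
(after j=6) nums = -10 -7 -5 4 7 5 6 -4 -3 0

-10 -7 -5 4 7 5 6 -4 -3 0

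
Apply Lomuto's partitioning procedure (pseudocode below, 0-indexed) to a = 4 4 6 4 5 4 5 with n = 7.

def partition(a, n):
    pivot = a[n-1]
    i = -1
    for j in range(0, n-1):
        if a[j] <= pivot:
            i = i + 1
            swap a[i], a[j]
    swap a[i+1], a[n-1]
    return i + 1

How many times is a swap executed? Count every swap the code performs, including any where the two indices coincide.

pivot=5, i=-1
j=0: 4≤5, i=0, swap(0,0) ⇒ 4 4 6 4 5 4 5
j=1: 4≤5, i=1, swap(1,1) ⇒ 4 4 6 4 5 4 5
j=2: 6>5, skip
j=3: 4≤5, i=2, swap(2,3) ⇒ 4 4 4 6 5 4 5
j=4: 5≤5, i=3, swap(3,4) ⇒ 4 4 4 5 6 4 5
j=5: 4≤5, i=4, swap(4,5) ⇒ 4 4 4 5 4 6 5
swap(5,6) ⇒ 4 4 4 5 4 5 6; return 5

6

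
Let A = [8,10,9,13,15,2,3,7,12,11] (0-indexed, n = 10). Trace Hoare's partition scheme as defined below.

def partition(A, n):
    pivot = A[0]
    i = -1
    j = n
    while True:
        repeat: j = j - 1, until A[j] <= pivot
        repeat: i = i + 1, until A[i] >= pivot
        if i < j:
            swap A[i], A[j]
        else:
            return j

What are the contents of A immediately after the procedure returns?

[7,3,2,13,15,9,10,8,12,11]

pivot=8
j stops at 7 (7), i stops at 0 (8); swap ⇒ [7,10,9,13,15,2,3,8,12,11]
j stops at 6 (3), i stops at 1 (10); swap ⇒ [7,3,9,13,15,2,10,8,12,11]
j stops at 5 (2), i stops at 2 (9); swap ⇒ [7,3,2,13,15,9,10,8,12,11]
j stops at 2, i stops at 3; i≥j ⇒ return 2. A=[7,3,2,13,15,9,10,8,12,11]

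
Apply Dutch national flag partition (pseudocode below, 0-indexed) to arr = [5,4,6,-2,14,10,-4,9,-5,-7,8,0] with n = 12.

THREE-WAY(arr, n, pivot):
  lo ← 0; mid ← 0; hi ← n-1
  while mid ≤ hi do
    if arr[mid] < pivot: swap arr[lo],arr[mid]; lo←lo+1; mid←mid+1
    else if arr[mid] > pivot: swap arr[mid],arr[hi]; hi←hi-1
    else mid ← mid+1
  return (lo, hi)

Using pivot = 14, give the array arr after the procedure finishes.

[5,4,6,-2,10,-4,9,-5,-7,8,0,14]

lo=0 mid=0 hi=11
5<14: swap(0,0), lo=1 mid=1 ⇒ [5,4,6,-2,14,10,-4,9,-5,-7,8,0]
4<14: swap(1,1), lo=2 mid=2 ⇒ [5,4,6,-2,14,10,-4,9,-5,-7,8,0]
6<14: swap(2,2), lo=3 mid=3 ⇒ [5,4,6,-2,14,10,-4,9,-5,-7,8,0]
-2<14: swap(3,3), lo=4 mid=4 ⇒ [5,4,6,-2,14,10,-4,9,-5,-7,8,0]
14=14: mid=5
10<14: swap(4,5), lo=5 mid=6 ⇒ [5,4,6,-2,10,14,-4,9,-5,-7,8,0]
-4<14: swap(5,6), lo=6 mid=7 ⇒ [5,4,6,-2,10,-4,14,9,-5,-7,8,0]
9<14: swap(6,7), lo=7 mid=8 ⇒ [5,4,6,-2,10,-4,9,14,-5,-7,8,0]
-5<14: swap(7,8), lo=8 mid=9 ⇒ [5,4,6,-2,10,-4,9,-5,14,-7,8,0]
-7<14: swap(8,9), lo=9 mid=10 ⇒ [5,4,6,-2,10,-4,9,-5,-7,14,8,0]
8<14: swap(9,10), lo=10 mid=11 ⇒ [5,4,6,-2,10,-4,9,-5,-7,8,14,0]
0<14: swap(10,11), lo=11 mid=12 ⇒ [5,4,6,-2,10,-4,9,-5,-7,8,0,14]
done. lo=11 hi=11; arr=[5,4,6,-2,10,-4,9,-5,-7,8,0,14]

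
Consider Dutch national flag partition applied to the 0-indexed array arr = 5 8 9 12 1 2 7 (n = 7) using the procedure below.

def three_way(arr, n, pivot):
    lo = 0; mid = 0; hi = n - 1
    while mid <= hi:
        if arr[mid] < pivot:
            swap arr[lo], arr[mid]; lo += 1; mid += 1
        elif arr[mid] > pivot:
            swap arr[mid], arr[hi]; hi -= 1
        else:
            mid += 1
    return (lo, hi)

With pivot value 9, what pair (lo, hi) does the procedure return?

lo=0 mid=0 hi=6
5<9: swap(0,0), lo=1 mid=1 ⇒ 5 8 9 12 1 2 7
8<9: swap(1,1), lo=2 mid=2 ⇒ 5 8 9 12 1 2 7
9=9: mid=3
12>9: swap(3,6), hi=5 ⇒ 5 8 9 7 1 2 12
7<9: swap(2,3), lo=3 mid=4 ⇒ 5 8 7 9 1 2 12
1<9: swap(3,4), lo=4 mid=5 ⇒ 5 8 7 1 9 2 12
2<9: swap(4,5), lo=5 mid=6 ⇒ 5 8 7 1 2 9 12
done. lo=5 hi=5; arr=5 8 7 1 2 9 12

(5, 5)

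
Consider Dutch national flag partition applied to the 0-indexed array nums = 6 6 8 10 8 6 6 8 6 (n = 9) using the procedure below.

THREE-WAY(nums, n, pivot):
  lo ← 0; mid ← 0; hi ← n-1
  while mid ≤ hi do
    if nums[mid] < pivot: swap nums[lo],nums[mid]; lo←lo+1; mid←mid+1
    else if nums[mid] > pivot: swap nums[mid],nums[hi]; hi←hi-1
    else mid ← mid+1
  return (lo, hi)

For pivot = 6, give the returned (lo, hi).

pivot = 6; lo=0, mid=0, hi=8
nums[mid]=6=6: mid=1
nums[mid]=6=6: mid=2
nums[mid]=8>6: swap nums[2],nums[8]; hi=7 → 6 6 6 10 8 6 6 8 8
nums[mid]=6=6: mid=3
nums[mid]=10>6: swap nums[3],nums[7]; hi=6 → 6 6 6 8 8 6 6 10 8
nums[mid]=8>6: swap nums[3],nums[6]; hi=5 → 6 6 6 6 8 6 8 10 8
nums[mid]=6=6: mid=4
nums[mid]=8>6: swap nums[4],nums[5]; hi=4 → 6 6 6 6 6 8 8 10 8
nums[mid]=6=6: mid=5
end: lo=0, hi=4; nums = 6 6 6 6 6 8 8 10 8

(0, 4)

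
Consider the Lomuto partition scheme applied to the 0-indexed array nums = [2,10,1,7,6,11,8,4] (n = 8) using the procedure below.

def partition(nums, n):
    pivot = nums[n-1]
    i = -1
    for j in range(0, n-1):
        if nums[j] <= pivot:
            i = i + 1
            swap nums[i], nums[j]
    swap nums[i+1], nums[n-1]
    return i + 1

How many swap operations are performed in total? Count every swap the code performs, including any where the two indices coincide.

3

pivot=4, i=-1
j=0: 2≤4, i=0, swap(0,0) ⇒ [2,10,1,7,6,11,8,4]
j=1: 10>4, skip
j=2: 1≤4, i=1, swap(1,2) ⇒ [2,1,10,7,6,11,8,4]
j=3: 7>4, skip
j=4: 6>4, skip
j=5: 11>4, skip
j=6: 8>4, skip
swap(2,7) ⇒ [2,1,4,7,6,11,8,10]; return 2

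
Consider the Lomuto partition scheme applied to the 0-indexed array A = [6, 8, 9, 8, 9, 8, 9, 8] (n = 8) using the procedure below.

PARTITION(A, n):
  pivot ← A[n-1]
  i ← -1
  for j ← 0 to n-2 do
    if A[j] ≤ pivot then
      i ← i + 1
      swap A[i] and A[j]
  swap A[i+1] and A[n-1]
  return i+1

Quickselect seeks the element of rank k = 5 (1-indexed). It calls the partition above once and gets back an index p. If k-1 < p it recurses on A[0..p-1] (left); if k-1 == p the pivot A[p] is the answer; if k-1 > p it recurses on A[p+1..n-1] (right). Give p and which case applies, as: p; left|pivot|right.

pivot = A[7] = 8; i = -1
j=0: A[0]=6 ≤ 8 → i=0, swap A[0],A[0] (no change) → [6, 8, 9, 8, 9, 8, 9, 8]
j=1: A[1]=8 ≤ 8 → i=1, swap A[1],A[1] (no change) → [6, 8, 9, 8, 9, 8, 9, 8]
j=2: A[2]=9 > 8 → no swap
j=3: A[3]=8 ≤ 8 → i=2, swap A[2],A[3] → [6, 8, 8, 9, 9, 8, 9, 8]
j=4: A[4]=9 > 8 → no swap
j=5: A[5]=8 ≤ 8 → i=3, swap A[3],A[5] → [6, 8, 8, 8, 9, 9, 9, 8]
j=6: A[6]=9 > 8 → no swap
final swap A[4],A[7] → [6, 8, 8, 8, 8, 9, 9, 9]; return 4
p = 4; k-1 = 4 == 4 ⇒ pivot

4; pivot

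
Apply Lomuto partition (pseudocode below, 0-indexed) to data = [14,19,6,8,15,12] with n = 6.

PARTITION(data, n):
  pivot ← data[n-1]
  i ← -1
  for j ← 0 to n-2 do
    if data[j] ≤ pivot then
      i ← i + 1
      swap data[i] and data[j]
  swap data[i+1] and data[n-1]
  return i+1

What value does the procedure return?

2

pivot = data[5] = 12; i = -1
j=0: data[0]=14 > 12 → no swap
j=1: data[1]=19 > 12 → no swap
j=2: data[2]=6 ≤ 12 → i=0, swap data[0],data[2] → [6,19,14,8,15,12]
j=3: data[3]=8 ≤ 12 → i=1, swap data[1],data[3] → [6,8,14,19,15,12]
j=4: data[4]=15 > 12 → no swap
final swap data[2],data[5] → [6,8,12,19,15,14]; return 2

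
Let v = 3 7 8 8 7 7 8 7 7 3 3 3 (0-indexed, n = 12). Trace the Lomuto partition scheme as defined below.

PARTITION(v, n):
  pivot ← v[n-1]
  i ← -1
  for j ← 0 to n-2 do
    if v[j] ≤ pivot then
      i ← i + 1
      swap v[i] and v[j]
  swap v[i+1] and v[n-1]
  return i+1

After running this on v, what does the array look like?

3 3 3 3 7 7 8 7 7 7 8 8

pivot = v[11] = 3; i = -1
j=0: v[0]=3 ≤ 3 → i=0, swap v[0],v[0] (no change) → 3 7 8 8 7 7 8 7 7 3 3 3
j=1: v[1]=7 > 3 → no swap
j=2: v[2]=8 > 3 → no swap
j=3: v[3]=8 > 3 → no swap
j=4: v[4]=7 > 3 → no swap
j=5: v[5]=7 > 3 → no swap
j=6: v[6]=8 > 3 → no swap
j=7: v[7]=7 > 3 → no swap
j=8: v[8]=7 > 3 → no swap
j=9: v[9]=3 ≤ 3 → i=1, swap v[1],v[9] → 3 3 8 8 7 7 8 7 7 7 3 3
j=10: v[10]=3 ≤ 3 → i=2, swap v[2],v[10] → 3 3 3 8 7 7 8 7 7 7 8 3
final swap v[3],v[11] → 3 3 3 3 7 7 8 7 7 7 8 8; return 3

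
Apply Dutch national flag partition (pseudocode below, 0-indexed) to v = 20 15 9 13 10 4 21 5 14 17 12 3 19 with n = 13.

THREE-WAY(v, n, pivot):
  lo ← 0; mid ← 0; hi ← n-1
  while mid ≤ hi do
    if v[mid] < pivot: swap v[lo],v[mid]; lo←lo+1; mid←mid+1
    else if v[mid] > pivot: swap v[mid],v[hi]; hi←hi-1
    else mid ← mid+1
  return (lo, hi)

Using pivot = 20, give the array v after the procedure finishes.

15 9 13 10 4 19 5 14 17 12 3 20 21

pivot = 20; lo=0, mid=0, hi=12
v[mid]=20=20: mid=1
v[mid]=15<20: swap v[0],v[1]; lo=1,mid=2 → 15 20 9 13 10 4 21 5 14 17 12 3 19
v[mid]=9<20: swap v[1],v[2]; lo=2,mid=3 → 15 9 20 13 10 4 21 5 14 17 12 3 19
v[mid]=13<20: swap v[2],v[3]; lo=3,mid=4 → 15 9 13 20 10 4 21 5 14 17 12 3 19
v[mid]=10<20: swap v[3],v[4]; lo=4,mid=5 → 15 9 13 10 20 4 21 5 14 17 12 3 19
v[mid]=4<20: swap v[4],v[5]; lo=5,mid=6 → 15 9 13 10 4 20 21 5 14 17 12 3 19
v[mid]=21>20: swap v[6],v[12]; hi=11 → 15 9 13 10 4 20 19 5 14 17 12 3 21
v[mid]=19<20: swap v[5],v[6]; lo=6,mid=7 → 15 9 13 10 4 19 20 5 14 17 12 3 21
v[mid]=5<20: swap v[6],v[7]; lo=7,mid=8 → 15 9 13 10 4 19 5 20 14 17 12 3 21
v[mid]=14<20: swap v[7],v[8]; lo=8,mid=9 → 15 9 13 10 4 19 5 14 20 17 12 3 21
v[mid]=17<20: swap v[8],v[9]; lo=9,mid=10 → 15 9 13 10 4 19 5 14 17 20 12 3 21
v[mid]=12<20: swap v[9],v[10]; lo=10,mid=11 → 15 9 13 10 4 19 5 14 17 12 20 3 21
v[mid]=3<20: swap v[10],v[11]; lo=11,mid=12 → 15 9 13 10 4 19 5 14 17 12 3 20 21
end: lo=11, hi=11; v = 15 9 13 10 4 19 5 14 17 12 3 20 21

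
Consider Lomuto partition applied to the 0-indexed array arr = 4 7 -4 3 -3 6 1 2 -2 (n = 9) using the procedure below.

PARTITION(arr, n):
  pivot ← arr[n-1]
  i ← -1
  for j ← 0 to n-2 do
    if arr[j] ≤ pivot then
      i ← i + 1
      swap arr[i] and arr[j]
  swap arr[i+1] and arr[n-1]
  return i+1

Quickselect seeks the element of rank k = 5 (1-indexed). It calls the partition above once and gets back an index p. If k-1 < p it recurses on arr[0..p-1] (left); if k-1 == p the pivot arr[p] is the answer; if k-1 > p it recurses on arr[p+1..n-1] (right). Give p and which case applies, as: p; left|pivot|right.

pivot=-2, i=-1
j=0: 4>-2, skip
j=1: 7>-2, skip
j=2: -4≤-2, i=0, swap(0,2) ⇒ -4 7 4 3 -3 6 1 2 -2
j=3: 3>-2, skip
j=4: -3≤-2, i=1, swap(1,4) ⇒ -4 -3 4 3 7 6 1 2 -2
j=5: 6>-2, skip
j=6: 1>-2, skip
j=7: 2>-2, skip
swap(2,8) ⇒ -4 -3 -2 3 7 6 1 2 4; return 2
p = 2; k-1 = 4 > 2 ⇒ right

2; right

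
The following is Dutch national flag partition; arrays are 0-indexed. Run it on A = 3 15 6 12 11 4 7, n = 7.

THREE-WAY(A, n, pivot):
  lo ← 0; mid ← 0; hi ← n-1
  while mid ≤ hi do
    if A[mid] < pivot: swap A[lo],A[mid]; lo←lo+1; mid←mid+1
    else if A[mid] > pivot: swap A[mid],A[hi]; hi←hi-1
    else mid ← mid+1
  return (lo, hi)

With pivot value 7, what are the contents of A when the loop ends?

lo=0 mid=0 hi=6
3<7: swap(0,0), lo=1 mid=1 ⇒ 3 15 6 12 11 4 7
15>7: swap(1,6), hi=5 ⇒ 3 7 6 12 11 4 15
7=7: mid=2
6<7: swap(1,2), lo=2 mid=3 ⇒ 3 6 7 12 11 4 15
12>7: swap(3,5), hi=4 ⇒ 3 6 7 4 11 12 15
4<7: swap(2,3), lo=3 mid=4 ⇒ 3 6 4 7 11 12 15
11>7: swap(4,4), hi=3 ⇒ 3 6 4 7 11 12 15
done. lo=3 hi=3; A=3 6 4 7 11 12 15

3 6 4 7 11 12 15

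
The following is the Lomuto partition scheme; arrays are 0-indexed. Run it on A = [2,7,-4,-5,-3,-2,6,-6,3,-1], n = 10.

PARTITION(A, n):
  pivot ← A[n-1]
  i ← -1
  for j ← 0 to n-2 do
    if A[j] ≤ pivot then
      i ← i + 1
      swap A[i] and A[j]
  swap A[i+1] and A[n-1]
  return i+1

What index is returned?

pivot=-1, i=-1
j=0: 2>-1, skip
j=1: 7>-1, skip
j=2: -4≤-1, i=0, swap(0,2) ⇒ [-4,7,2,-5,-3,-2,6,-6,3,-1]
j=3: -5≤-1, i=1, swap(1,3) ⇒ [-4,-5,2,7,-3,-2,6,-6,3,-1]
j=4: -3≤-1, i=2, swap(2,4) ⇒ [-4,-5,-3,7,2,-2,6,-6,3,-1]
j=5: -2≤-1, i=3, swap(3,5) ⇒ [-4,-5,-3,-2,2,7,6,-6,3,-1]
j=6: 6>-1, skip
j=7: -6≤-1, i=4, swap(4,7) ⇒ [-4,-5,-3,-2,-6,7,6,2,3,-1]
j=8: 3>-1, skip
swap(5,9) ⇒ [-4,-5,-3,-2,-6,-1,6,2,3,7]; return 5

5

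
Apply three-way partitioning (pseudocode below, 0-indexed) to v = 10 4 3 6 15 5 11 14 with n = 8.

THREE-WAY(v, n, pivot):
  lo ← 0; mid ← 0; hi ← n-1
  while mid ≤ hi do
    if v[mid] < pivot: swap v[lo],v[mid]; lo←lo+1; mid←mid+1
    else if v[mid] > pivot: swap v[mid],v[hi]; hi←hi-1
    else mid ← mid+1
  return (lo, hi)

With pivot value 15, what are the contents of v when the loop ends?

pivot = 15; lo=0, mid=0, hi=7
v[mid]=10<15: swap v[0],v[0]; lo=1,mid=1 → 10 4 3 6 15 5 11 14
v[mid]=4<15: swap v[1],v[1]; lo=2,mid=2 → 10 4 3 6 15 5 11 14
v[mid]=3<15: swap v[2],v[2]; lo=3,mid=3 → 10 4 3 6 15 5 11 14
v[mid]=6<15: swap v[3],v[3]; lo=4,mid=4 → 10 4 3 6 15 5 11 14
v[mid]=15=15: mid=5
v[mid]=5<15: swap v[4],v[5]; lo=5,mid=6 → 10 4 3 6 5 15 11 14
v[mid]=11<15: swap v[5],v[6]; lo=6,mid=7 → 10 4 3 6 5 11 15 14
v[mid]=14<15: swap v[6],v[7]; lo=7,mid=8 → 10 4 3 6 5 11 14 15
end: lo=7, hi=7; v = 10 4 3 6 5 11 14 15

10 4 3 6 5 11 14 15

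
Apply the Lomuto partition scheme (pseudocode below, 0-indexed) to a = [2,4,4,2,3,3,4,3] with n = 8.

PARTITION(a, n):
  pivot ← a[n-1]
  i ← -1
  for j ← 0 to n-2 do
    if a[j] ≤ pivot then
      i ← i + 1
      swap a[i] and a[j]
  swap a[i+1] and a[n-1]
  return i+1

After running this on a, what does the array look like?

pivot=3, i=-1
j=0: 2≤3, i=0, swap(0,0) ⇒ [2,4,4,2,3,3,4,3]
j=1: 4>3, skip
j=2: 4>3, skip
j=3: 2≤3, i=1, swap(1,3) ⇒ [2,2,4,4,3,3,4,3]
j=4: 3≤3, i=2, swap(2,4) ⇒ [2,2,3,4,4,3,4,3]
j=5: 3≤3, i=3, swap(3,5) ⇒ [2,2,3,3,4,4,4,3]
j=6: 4>3, skip
swap(4,7) ⇒ [2,2,3,3,3,4,4,4]; return 4

[2,2,3,3,3,4,4,4]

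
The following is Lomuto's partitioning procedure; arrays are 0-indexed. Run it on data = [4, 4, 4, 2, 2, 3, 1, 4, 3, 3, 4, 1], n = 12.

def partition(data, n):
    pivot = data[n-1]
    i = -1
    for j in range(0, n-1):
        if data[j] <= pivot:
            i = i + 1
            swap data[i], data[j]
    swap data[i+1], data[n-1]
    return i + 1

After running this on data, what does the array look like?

pivot=1, i=-1
j=0: 4>1, skip
j=1: 4>1, skip
j=2: 4>1, skip
j=3: 2>1, skip
j=4: 2>1, skip
j=5: 3>1, skip
j=6: 1≤1, i=0, swap(0,6) ⇒ [1, 4, 4, 2, 2, 3, 4, 4, 3, 3, 4, 1]
j=7: 4>1, skip
j=8: 3>1, skip
j=9: 3>1, skip
j=10: 4>1, skip
swap(1,11) ⇒ [1, 1, 4, 2, 2, 3, 4, 4, 3, 3, 4, 4]; return 1

[1, 1, 4, 2, 2, 3, 4, 4, 3, 3, 4, 4]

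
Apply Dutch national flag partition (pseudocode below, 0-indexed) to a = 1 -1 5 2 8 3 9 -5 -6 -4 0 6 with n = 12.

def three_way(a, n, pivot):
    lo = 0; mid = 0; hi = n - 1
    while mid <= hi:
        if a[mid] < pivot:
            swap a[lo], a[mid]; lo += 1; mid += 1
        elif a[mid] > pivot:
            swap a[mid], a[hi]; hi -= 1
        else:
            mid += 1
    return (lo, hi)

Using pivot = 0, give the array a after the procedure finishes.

lo=0 mid=0 hi=11
1>0: swap(0,11), hi=10 ⇒ 6 -1 5 2 8 3 9 -5 -6 -4 0 1
6>0: swap(0,10), hi=9 ⇒ 0 -1 5 2 8 3 9 -5 -6 -4 6 1
0=0: mid=1
-1<0: swap(0,1), lo=1 mid=2 ⇒ -1 0 5 2 8 3 9 -5 -6 -4 6 1
5>0: swap(2,9), hi=8 ⇒ -1 0 -4 2 8 3 9 -5 -6 5 6 1
-4<0: swap(1,2), lo=2 mid=3 ⇒ -1 -4 0 2 8 3 9 -5 -6 5 6 1
2>0: swap(3,8), hi=7 ⇒ -1 -4 0 -6 8 3 9 -5 2 5 6 1
-6<0: swap(2,3), lo=3 mid=4 ⇒ -1 -4 -6 0 8 3 9 -5 2 5 6 1
8>0: swap(4,7), hi=6 ⇒ -1 -4 -6 0 -5 3 9 8 2 5 6 1
-5<0: swap(3,4), lo=4 mid=5 ⇒ -1 -4 -6 -5 0 3 9 8 2 5 6 1
3>0: swap(5,6), hi=5 ⇒ -1 -4 -6 -5 0 9 3 8 2 5 6 1
9>0: swap(5,5), hi=4 ⇒ -1 -4 -6 -5 0 9 3 8 2 5 6 1
done. lo=4 hi=4; a=-1 -4 -6 -5 0 9 3 8 2 5 6 1

-1 -4 -6 -5 0 9 3 8 2 5 6 1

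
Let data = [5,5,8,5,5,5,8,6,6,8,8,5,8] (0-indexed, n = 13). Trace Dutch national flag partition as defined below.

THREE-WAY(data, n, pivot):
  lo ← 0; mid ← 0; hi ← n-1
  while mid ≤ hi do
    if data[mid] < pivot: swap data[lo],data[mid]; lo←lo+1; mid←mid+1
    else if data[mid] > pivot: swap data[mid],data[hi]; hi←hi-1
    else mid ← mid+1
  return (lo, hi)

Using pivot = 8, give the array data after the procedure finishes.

[5,5,5,5,5,6,6,5,8,8,8,8,8]

pivot = 8; lo=0, mid=0, hi=12
data[mid]=5<8: swap data[0],data[0]; lo=1,mid=1 → [5,5,8,5,5,5,8,6,6,8,8,5,8]
data[mid]=5<8: swap data[1],data[1]; lo=2,mid=2 → [5,5,8,5,5,5,8,6,6,8,8,5,8]
data[mid]=8=8: mid=3
data[mid]=5<8: swap data[2],data[3]; lo=3,mid=4 → [5,5,5,8,5,5,8,6,6,8,8,5,8]
data[mid]=5<8: swap data[3],data[4]; lo=4,mid=5 → [5,5,5,5,8,5,8,6,6,8,8,5,8]
data[mid]=5<8: swap data[4],data[5]; lo=5,mid=6 → [5,5,5,5,5,8,8,6,6,8,8,5,8]
data[mid]=8=8: mid=7
data[mid]=6<8: swap data[5],data[7]; lo=6,mid=8 → [5,5,5,5,5,6,8,8,6,8,8,5,8]
data[mid]=6<8: swap data[6],data[8]; lo=7,mid=9 → [5,5,5,5,5,6,6,8,8,8,8,5,8]
data[mid]=8=8: mid=10
data[mid]=8=8: mid=11
data[mid]=5<8: swap data[7],data[11]; lo=8,mid=12 → [5,5,5,5,5,6,6,5,8,8,8,8,8]
data[mid]=8=8: mid=13
end: lo=8, hi=12; data = [5,5,5,5,5,6,6,5,8,8,8,8,8]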